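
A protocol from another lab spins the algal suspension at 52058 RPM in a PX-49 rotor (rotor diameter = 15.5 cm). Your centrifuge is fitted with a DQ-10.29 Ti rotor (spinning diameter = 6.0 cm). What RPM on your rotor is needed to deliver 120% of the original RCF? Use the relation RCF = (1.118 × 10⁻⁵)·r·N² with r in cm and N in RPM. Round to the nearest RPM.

91658 RPM

Original rotor: r = 15.5 / 2 = 7.75 cm
RCF_original = 1.118 × 10⁻⁵ × 7.75 × (52058)² = 1.118 × 10⁻⁵ × 7.75 × 2,710,035,364 ≈ 234,811 × g
Target RCF = 1.2 × 234,811 ≈ 281,773.2 × g
Your rotor: r = 6.0 / 2 = 3 cm
281,773.2 = 1.118 × 10⁻⁵ × 3 × N²
N² = 281,773.2 / (3.354 × 10⁻⁵) = 8,401,109,123
N ≈ √8,401,109,123 ≈ 91,657.6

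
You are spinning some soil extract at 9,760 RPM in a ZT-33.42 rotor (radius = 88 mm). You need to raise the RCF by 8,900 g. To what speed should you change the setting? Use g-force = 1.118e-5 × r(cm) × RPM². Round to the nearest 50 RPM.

r = 88 mm = 8.8 cm
Current RCF = 1.118 × 10⁻⁵ × 8.8 × (9760)² = 1.118 × 10⁻⁵ × 8.8 × 95,257,600 ≈ 9,371.8 × g
Target RCF = 9,371.8 + 8,900 = 18,271.8 × g
N² = 18,271.8 / (9.8384 × 10⁻⁵) = 185,719,223
N ≈ √185,719,223 ≈ 13,627.9

≈ 13650 RPM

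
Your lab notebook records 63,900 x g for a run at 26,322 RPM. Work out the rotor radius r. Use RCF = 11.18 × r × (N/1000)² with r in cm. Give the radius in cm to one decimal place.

63900 = 11.18 × r × (26.322)²
r = 63900 / (11.18 × 692.847684) = 63900 / 7746.037 ≈ 8.249 cm

≈ 8.2 cm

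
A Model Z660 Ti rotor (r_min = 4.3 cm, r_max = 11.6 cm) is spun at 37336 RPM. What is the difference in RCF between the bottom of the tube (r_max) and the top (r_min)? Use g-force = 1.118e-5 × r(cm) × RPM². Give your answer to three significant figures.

ΔRCF ≈ 114000 × g

RCF_max = 1.118 × 10⁻⁵ × 11.6 × (37336)² = 1.118 × 10⁻⁵ × 11.6 × 1,393,976,896 ≈ 180,782.1 × g
RCF_min = 1.118 × 10⁻⁵ × 4.3 × (37336)² = 1.118 × 10⁻⁵ × 4.3 × 1,393,976,896 ≈ 67,014 × g
ΔRCF = 180,782.1 − 67,014 = 113,768.1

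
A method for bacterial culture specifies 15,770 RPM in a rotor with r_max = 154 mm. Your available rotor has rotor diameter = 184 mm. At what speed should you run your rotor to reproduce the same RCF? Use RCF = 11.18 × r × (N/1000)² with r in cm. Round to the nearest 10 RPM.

20400 RPM

Original rotor: r = 154 mm = 15.4 cm
RCF_original = 11.18 × 15.4 × (15.77)² = 11.18 × 15.4 × 248.6929 ≈ 42,818 × g
Your rotor: r = 184 mm / 2 = 92 mm = 9.2 cm
42,818 = 11.18 × 9.2 × (N/1000)²
(N/1000)² = 42,818 / 102.856 = 416.2907
N = 1000 × √416.2907 ≈ 20,403.2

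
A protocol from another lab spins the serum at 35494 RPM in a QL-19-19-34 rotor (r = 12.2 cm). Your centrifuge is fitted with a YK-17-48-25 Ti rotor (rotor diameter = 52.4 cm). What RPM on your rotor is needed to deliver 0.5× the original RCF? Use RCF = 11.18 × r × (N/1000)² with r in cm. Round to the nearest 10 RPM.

≈ 17130 RPM

RCF_original = 11.18 × 12.2 × (35.494)² = 11.18 × 12.2 × 1,259.824036 ≈ 171,835 × g
Target RCF = 0.5 × 171,835 ≈ 85,917.5 × g
Your rotor: r = 52.4 / 2 = 26.2 cm
85,917.5 = 11.18 × 26.2 × (N/1000)²
(N/1000)² = 85,917.5 / 292.916 = 293.3179
N = 1000 × √293.3179 ≈ 17,126.5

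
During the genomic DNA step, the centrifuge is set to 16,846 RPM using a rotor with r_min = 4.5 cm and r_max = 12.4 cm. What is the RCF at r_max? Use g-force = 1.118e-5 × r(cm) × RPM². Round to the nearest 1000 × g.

≈ 39000 × g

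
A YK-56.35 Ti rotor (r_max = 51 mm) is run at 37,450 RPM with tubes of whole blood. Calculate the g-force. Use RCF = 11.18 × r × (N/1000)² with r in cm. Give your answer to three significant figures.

RCF ≈ 80000 x g

r = 51 mm = 5.1 cm
RCF = 11.18 × r × (N/1000)²
RCF = 11.18 × 5.1 × (37.45)² = 11.18 × 5.1 × 1,402.5025 ≈ 79,967.9 × g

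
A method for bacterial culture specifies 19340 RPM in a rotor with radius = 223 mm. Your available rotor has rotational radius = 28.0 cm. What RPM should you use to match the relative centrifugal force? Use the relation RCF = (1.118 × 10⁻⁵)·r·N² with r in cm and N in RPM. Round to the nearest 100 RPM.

≈ 17300 RPM

Original rotor: r = 223 mm = 22.3 cm
RCF_original = 1.118 × 10⁻⁵ × 22.3 × (19340)² = 1.118 × 10⁻⁵ × 22.3 × 374,035,600 ≈ 93,252.3 × g
93,252.3 = 1.118 × 10⁻⁵ × 28 × N²
N² = 93,252.3 / (31.304 × 10⁻⁵) = 297,892,602
N ≈ √297,892,602 ≈ 17,259.6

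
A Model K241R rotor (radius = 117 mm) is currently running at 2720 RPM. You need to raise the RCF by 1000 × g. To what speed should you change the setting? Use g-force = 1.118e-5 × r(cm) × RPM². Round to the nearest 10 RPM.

N₂ ≈ 3880 RPM

r = 117 mm = 11.7 cm
Current RCF = 1.118 × 10⁻⁵ × 11.7 × (2720)² = 1.118 × 10⁻⁵ × 11.7 × 7,398,400 ≈ 967.8 × g
Target RCF = 967.8 + 1,000 = 1,967.8 × g
N² = 1,967.8 / (13.0806 × 10⁻⁵) = 15,043,652
N ≈ √15,043,652 ≈ 3,878.6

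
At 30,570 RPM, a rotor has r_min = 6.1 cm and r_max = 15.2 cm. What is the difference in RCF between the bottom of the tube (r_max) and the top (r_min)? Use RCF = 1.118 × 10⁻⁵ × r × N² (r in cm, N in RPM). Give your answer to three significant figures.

≈ 95100 x g

RCF_max = 1.118 × 10⁻⁵ × 15.2 × (30570)² = 1.118 × 10⁻⁵ × 15.2 × 934,524,900 ≈ 158,809.4 × g
RCF_min = 1.118 × 10⁻⁵ × 6.1 × (30570)² = 1.118 × 10⁻⁵ × 6.1 × 934,524,900 ≈ 63,732.7 × g
ΔRCF = 158,809.4 − 63,732.7 = 95,076.7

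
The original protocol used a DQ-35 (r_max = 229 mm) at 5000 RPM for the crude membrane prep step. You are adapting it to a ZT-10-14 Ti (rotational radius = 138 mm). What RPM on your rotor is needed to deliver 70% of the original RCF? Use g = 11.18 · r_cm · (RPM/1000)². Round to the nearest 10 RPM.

≈ 5390 RPM

Original rotor: r = 229 mm = 22.9 cm
RCF_original = 11.18 × 22.9 × (5)² = 11.18 × 22.9 × 25 ≈ 6,400.5 × g
Target RCF = 0.7 × 6,400.5 ≈ 4,480.3 × g
Your rotor: r = 138 mm = 13.8 cm
4,480.3 = 11.18 × 13.8 × (N/1000)²
(N/1000)² = 4,480.3 / 154.284 = 29.0393
N = 1000 × √29.0393 ≈ 5,388.8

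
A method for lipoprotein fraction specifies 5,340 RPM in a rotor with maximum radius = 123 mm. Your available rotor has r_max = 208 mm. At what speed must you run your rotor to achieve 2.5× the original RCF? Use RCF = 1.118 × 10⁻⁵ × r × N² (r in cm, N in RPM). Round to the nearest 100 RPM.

≈ 6500 RPM

Original rotor: r = 123 mm = 12.3 cm
RCF_original = 1.118 × 10⁻⁵ × 12.3 × (5340)² = 1.118 × 10⁻⁵ × 12.3 × 28,515,600 ≈ 3,921.3 × g
Target RCF = 2.5 × 3,921.3 ≈ 9,803.2 × g
Your rotor: r = 208 mm = 20.8 cm
9,803.2 = 1.118 × 10⁻⁵ × 20.8 × N²
N² = 9,803.2 / (23.2544 × 10⁻⁵) = 42,156,323
N ≈ √42,156,323 ≈ 6,492.8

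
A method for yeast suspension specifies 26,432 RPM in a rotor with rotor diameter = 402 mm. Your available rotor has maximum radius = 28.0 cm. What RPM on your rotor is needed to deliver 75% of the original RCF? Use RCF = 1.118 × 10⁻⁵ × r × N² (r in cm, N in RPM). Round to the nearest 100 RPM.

19400 RPM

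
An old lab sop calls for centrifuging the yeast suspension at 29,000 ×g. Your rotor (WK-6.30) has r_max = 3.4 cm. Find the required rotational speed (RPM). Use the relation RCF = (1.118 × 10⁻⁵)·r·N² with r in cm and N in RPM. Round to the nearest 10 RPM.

≈ 27620 RPM

RCF = 1.118 × 10⁻⁵ × r × N²
29,000 = 1.118 × 10⁻⁵ × 3.4 × N²
N² = 29,000 / (3.8012 × 10⁻⁵) = 762,916,974
N ≈ √762,916,974 ≈ 27,621.0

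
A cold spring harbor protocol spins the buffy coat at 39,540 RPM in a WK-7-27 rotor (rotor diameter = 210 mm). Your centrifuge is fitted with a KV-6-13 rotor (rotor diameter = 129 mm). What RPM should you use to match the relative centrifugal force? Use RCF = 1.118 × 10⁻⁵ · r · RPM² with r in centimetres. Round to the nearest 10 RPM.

50450 RPM

Original rotor: r = 210 mm / 2 = 105 mm = 10.5 cm
RCF = 1.118 × 10⁻⁵ × r × N²
RCF_original = 1.118 × 10⁻⁵ × 10.5 × (39540)² = 1.118 × 10⁻⁵ × 10.5 × 1,563,411,600 ≈ 183,528.9 × g
Your rotor: r = 129 mm / 2 = 64.5 mm = 6.45 cm
183,528.9 = 1.118 × 10⁻⁵ × 6.45 × N²
N² = 183,528.9 / (7.2111 × 10⁻⁵) = 2,545,088,821
N ≈ √2,545,088,821 ≈ 50,448.9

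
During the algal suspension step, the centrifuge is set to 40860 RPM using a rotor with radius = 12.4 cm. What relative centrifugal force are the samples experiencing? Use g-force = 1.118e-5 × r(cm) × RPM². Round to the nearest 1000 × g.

≈ 231000 x g

RCF = 1.118 × 10⁻⁵ × 12.4 × (40860)² = 1.118 × 10⁻⁵ × 12.4 × 1,669,539,600 ≈ 231,451.6 × g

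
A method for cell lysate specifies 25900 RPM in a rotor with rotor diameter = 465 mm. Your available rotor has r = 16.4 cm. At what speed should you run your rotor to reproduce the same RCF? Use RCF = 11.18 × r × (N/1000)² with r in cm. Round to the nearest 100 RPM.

Original rotor: r = 465 mm / 2 = 232.5 mm = 23.25 cm
RCF_original = 11.18 × 23.25 × (25.9)² = 11.18 × 23.25 × 670.81 ≈ 174,367 × g
174,367 = 11.18 × 16.4 × (N/1000)²
(N/1000)² = 174,367 / 183.352 = 950.9959
N = 1000 × √950.9959 ≈ 30,838.2

≈ 30800 RPM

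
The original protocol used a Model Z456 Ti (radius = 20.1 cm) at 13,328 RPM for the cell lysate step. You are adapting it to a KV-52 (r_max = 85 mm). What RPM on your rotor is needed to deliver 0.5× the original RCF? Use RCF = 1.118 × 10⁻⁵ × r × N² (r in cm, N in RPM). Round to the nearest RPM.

RCF = 1.118 × 10⁻⁵ × r × N²
RCF_original = 1.118 × 10⁻⁵ × 20.1 × (13328)² = 1.118 × 10⁻⁵ × 20.1 × 177,635,584 ≈ 39,917.9 × g
Target RCF = 0.5 × 39,917.9 ≈ 19,959 × g
Your rotor: r = 85 mm = 8.5 cm
19,959 = 1.118 × 10⁻⁵ × 8.5 × N²
N² = 19,959 / (9.503 × 10⁻⁵) = 210,028,412
N ≈ √210,028,412 ≈ 14,492.4

≈ 14492 RPM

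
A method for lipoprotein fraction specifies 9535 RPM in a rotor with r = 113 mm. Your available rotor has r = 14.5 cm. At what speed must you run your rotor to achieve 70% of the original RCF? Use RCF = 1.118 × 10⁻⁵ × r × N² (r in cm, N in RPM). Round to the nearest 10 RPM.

≈ 7040 RPM

Original rotor: r = 113 mm = 11.3 cm
RCF_original = 1.118 × 10⁻⁵ × 11.3 × (9535)² = 1.118 × 10⁻⁵ × 11.3 × 90,916,225 ≈ 11,485.8 × g
Target RCF = 0.7 × 11,485.8 ≈ 8,040.1 × g
8,040.1 = 1.118 × 10⁻⁵ × 14.5 × N²
N² = 8,040.1 / (16.211 × 10⁻⁵) = 49,596,570
N ≈ √49,596,570 ≈ 7,042.5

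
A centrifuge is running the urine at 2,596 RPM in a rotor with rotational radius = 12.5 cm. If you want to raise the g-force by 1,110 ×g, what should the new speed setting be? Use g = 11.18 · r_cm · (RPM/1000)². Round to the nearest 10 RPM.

Current RCF = 11.18 × 12.5 × (2.596)² = 11.18 × 12.5 × 6.739216 ≈ 941.8 × g
Target RCF = 941.8 + 1,110 = 2,051.8 × g
(N/1000)² = 2,051.8 / 139.75 = 14.68193
N = 1000 × √14.68193 ≈ 3,831.7

N₂ ≈ 3830 RPM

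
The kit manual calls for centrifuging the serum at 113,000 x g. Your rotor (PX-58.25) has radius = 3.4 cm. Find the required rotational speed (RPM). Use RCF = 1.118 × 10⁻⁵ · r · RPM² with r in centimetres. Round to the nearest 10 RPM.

54520 RPM

113,000 = 1.118 × 10⁻⁵ × 3.4 × N²
N² = 113,000 / (3.8012 × 10⁻⁵) = 2,972,745,449
N ≈ √2,972,745,449 ≈ 54,522.9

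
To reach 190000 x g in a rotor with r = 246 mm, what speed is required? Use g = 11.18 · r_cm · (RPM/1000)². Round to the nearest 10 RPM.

26280 RPM

r = 246 mm = 24.6 cm
RCF = 11.18 × r × (N/1000)²
190,000 = 11.18 × 24.6 × (N/1000)²
(N/1000)² = 190,000 / 275.028 = 690.8388
N = 1000 × √690.8388 ≈ 26,283.8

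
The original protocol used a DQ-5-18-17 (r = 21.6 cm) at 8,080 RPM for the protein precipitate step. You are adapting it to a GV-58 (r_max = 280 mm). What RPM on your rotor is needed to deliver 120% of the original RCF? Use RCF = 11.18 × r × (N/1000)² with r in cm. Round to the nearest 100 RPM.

7800 RPM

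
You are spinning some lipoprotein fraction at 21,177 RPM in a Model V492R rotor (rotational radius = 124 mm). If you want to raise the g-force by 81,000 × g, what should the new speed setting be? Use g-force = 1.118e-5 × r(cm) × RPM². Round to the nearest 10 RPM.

r = 124 mm = 12.4 cm
Current RCF = 1.118 × 10⁻⁵ × 12.4 × (21177)² = 1.118 × 10⁻⁵ × 12.4 × 448,465,329 ≈ 62,171.6 × g
Target RCF = 62,171.6 + 81,000 = 143,171.6 × g
N² = 143,171.6 / (13.8632 × 10⁻⁵) = 1,032,745,686
N ≈ √1,032,745,686 ≈ 32,136.4

32140 RPM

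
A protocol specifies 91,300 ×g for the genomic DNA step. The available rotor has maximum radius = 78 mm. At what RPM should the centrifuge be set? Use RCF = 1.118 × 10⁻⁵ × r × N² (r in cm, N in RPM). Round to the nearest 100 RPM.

r = 78 mm = 7.8 cm
RCF = 1.118 × 10⁻⁵ × r × N²
91,300 = 1.118 × 10⁻⁵ × 7.8 × N²
N² = 91,300 / (8.7204 × 10⁻⁵) = 1,046,970,322
N ≈ √1,046,970,322 ≈ 32,356.9

32400 RPM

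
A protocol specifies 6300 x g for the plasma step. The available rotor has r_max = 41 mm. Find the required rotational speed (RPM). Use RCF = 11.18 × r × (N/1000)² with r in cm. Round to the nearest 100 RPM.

N ≈ 11700 RPM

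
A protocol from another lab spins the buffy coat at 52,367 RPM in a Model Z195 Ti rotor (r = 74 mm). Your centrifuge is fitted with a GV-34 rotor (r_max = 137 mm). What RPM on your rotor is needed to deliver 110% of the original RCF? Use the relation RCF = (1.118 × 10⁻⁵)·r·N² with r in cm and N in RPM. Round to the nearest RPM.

40365 RPM

Original rotor: r = 74 mm = 7.4 cm
RCF = 1.118 × 10⁻⁵ × r × N²
RCF_original = 1.118 × 10⁻⁵ × 7.4 × (52367)² = 1.118 × 10⁻⁵ × 7.4 × 2,742,302,689 ≈ 226,876.2 × g
Target RCF = 1.1 × 226,876.2 ≈ 249,563.8 × g
Your rotor: r = 137 mm = 13.7 cm
249,563.8 = 1.118 × 10⁻⁵ × 13.7 × N²
N² = 249,563.8 / (15.3166 × 10⁻⁵) = 1,629,368,137
N ≈ √1,629,368,137 ≈ 40,365.4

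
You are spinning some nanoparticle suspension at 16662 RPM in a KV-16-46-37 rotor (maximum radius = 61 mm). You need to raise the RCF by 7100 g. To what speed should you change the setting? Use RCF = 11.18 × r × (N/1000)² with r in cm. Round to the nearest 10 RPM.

N₂ ≈ 19540 RPM

r = 61 mm = 6.1 cm
Current RCF = 11.18 × 6.1 × (16.662)² = 11.18 × 6.1 × 277.622244 ≈ 18,933.3 × g
Target RCF = 18,933.3 + 7,100 = 26,033.3 × g
(N/1000)² = 26,033.3 / 68.198 = 381.7311
N = 1000 × √381.7311 ≈ 19,537.9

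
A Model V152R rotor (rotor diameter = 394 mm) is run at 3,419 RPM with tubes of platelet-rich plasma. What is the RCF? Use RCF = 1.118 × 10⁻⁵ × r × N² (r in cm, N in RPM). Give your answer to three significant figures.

r = 394 mm / 2 = 197 mm = 19.7 cm
RCF = 1.118 × 10⁻⁵ × 19.7 × (3419)² = 1.118 × 10⁻⁵ × 19.7 × 11,689,561 ≈ 2,574.6 × g

≈ 2570 × g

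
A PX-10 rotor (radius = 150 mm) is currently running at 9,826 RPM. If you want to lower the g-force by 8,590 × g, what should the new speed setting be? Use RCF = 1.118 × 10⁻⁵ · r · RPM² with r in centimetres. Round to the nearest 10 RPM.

≈ 6730 RPM

r = 150 mm = 15.0 cm
Current RCF = 1.118 × 10⁻⁵ × 15 × (9826)² = 1.118 × 10⁻⁵ × 15 × 96,550,276 ≈ 16,191.5 × g
Target RCF = 16,191.5 − 8,590 = 7,601.5 × g
N² = 7,601.5 / (16.77 × 10⁻⁵) = 45,327,967
N ≈ √45,327,967 ≈ 6,732.6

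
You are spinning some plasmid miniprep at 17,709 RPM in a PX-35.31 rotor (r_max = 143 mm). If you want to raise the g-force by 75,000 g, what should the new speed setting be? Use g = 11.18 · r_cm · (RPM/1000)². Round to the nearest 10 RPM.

≈ 27980 RPM

r = 143 mm = 14.3 cm
Current RCF = 11.18 × 14.3 × (17.709)² = 11.18 × 14.3 × 313.608681 ≈ 50,137.9 × g
Target RCF = 50,137.9 + 75,000 = 125,137.9 × g
(N/1000)² = 125,137.9 / 159.874 = 782.7283
N = 1000 × √782.7283 ≈ 27,977.3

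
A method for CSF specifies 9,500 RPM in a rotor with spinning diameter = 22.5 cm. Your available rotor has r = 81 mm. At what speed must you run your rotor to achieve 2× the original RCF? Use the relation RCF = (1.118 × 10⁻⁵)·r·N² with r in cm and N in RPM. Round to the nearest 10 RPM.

Original rotor: r = 22.5 / 2 = 11.25 cm
RCF = 1.118 × 10⁻⁵ × r × N²
RCF_original = 1.118 × 10⁻⁵ × 11.25 × (9500)² = 1.118 × 10⁻⁵ × 11.25 × 90,250,000 ≈ 11,351.2 × g
Target RCF = 2 × 11,351.2 ≈ 22,702.4 × g
Your rotor: r = 81 mm = 8.1 cm
22,702.4 = 1.118 × 10⁻⁵ × 8.1 × N²
N² = 22,702.4 / (9.0558 × 10⁻⁵) = 250,694,582
N ≈ √250,694,582 ≈ 15,833.3

15830 RPM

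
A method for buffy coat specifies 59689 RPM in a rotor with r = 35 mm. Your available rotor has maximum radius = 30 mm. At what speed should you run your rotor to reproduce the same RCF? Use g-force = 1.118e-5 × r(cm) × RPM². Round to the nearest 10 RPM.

Original rotor: r = 35 mm = 3.5 cm
RCF_original = 1.118 × 10⁻⁵ × 3.5 × (59689)² = 1.118 × 10⁻⁵ × 3.5 × 3,562,776,721 ≈ 139,411.5 × g
Your rotor: r = 30 mm = 3.0 cm
139,411.5 = 1.118 × 10⁻⁵ × 3 × N²
N² = 139,411.5 / (3.354 × 10⁻⁵) = 4,156,574,240
N ≈ √4,156,574,240 ≈ 64,471.5

64470 RPM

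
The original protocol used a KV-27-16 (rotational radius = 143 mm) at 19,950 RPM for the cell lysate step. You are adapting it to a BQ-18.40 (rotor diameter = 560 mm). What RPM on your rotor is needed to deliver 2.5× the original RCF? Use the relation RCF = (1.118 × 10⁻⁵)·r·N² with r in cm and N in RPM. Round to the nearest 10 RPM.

≈ 22540 RPM

Original rotor: r = 143 mm = 14.3 cm
RCF = 1.118 × 10⁻⁵ × r × N²
RCF_original = 1.118 × 10⁻⁵ × 14.3 × (19950)² = 1.118 × 10⁻⁵ × 14.3 × 398,002,500 ≈ 63,630.3 × g
Target RCF = 2.5 × 63,630.3 ≈ 159,075.8 × g
Your rotor: r = 560 mm / 2 = 280 mm = 28 cm
159,075.8 = 1.118 × 10⁻⁵ × 28 × N²
N² = 159,075.8 / (31.304 × 10⁻⁵) = 508,164,452
N ≈ √508,164,452 ≈ 22,542.5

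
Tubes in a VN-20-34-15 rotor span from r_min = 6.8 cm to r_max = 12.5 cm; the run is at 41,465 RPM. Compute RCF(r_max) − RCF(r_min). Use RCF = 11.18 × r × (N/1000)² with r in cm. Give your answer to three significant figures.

RCF_max = 11.18 × 12.5 × (41.465)² = 11.18 × 12.5 × 1,719.346225 ≈ 240,278.6 × g
RCF_min = 11.18 × 6.8 × (41.465)² = 11.18 × 6.8 × 1,719.346225 ≈ 130,711.6 × g
ΔRCF = 240,278.6 − 130,711.6 = 109,567

110000 g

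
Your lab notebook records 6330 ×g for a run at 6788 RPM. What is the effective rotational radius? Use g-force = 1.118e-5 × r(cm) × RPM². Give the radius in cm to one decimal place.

r ≈ 12.3 cm

6330 = 1.118 × 10⁻⁵ × r × (6788)²
r = 6330 / (1.118 × 10⁻⁵ × 46,076,944) = 6330 / 515.1402 ≈ 12.288 cm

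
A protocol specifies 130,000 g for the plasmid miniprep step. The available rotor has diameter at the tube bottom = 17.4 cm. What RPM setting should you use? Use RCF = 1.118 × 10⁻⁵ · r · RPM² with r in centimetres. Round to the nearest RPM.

r = 17.4 / 2 = 8.7 cm
130,000 = 1.118 × 10⁻⁵ × 8.7 × N²
N² = 130,000 / (9.7266 × 10⁻⁵) = 1,336,541,032
N ≈ √1,336,541,032 ≈ 36,558.7

N ≈ 36559 RPM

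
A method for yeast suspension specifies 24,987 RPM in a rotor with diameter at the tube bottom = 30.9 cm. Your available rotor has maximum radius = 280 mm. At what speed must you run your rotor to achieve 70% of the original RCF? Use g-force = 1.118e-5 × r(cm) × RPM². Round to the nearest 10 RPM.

Original rotor: r = 30.9 / 2 = 15.45 cm
RCF = 1.118 × 10⁻⁵ × r × N²
RCF_original = 1.118 × 10⁻⁵ × 15.45 × (24987)² = 1.118 × 10⁻⁵ × 15.45 × 624,350,169 ≈ 107,844.6 × g
Target RCF = 0.7 × 107,844.6 ≈ 75,491.2 × g
Your rotor: r = 280 mm = 28.0 cm
75,491.2 = 1.118 × 10⁻⁵ × 28 × N²
N² = 75,491.2 / (31.304 × 10⁻⁵) = 241,155,124
N ≈ √241,155,124 ≈ 15,529.2

≈ 15530 RPM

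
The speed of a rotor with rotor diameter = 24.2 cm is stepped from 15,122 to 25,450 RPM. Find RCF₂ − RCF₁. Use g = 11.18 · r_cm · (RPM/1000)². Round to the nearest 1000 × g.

r = 24.2 / 2 = 12.1 cm
RCF₁ = 11.18 × 12.1 × (15.122)² = 11.18 × 12.1 × 228.674884 ≈ 30,934.7 × g
RCF₂ = 11.18 × 12.1 × (25.45)² = 11.18 × 12.1 × 647.7025 ≈ 87,619.9 × g
Increase = 87,619.9 − 30,934.7 = 56,685.2

≈ 57000 g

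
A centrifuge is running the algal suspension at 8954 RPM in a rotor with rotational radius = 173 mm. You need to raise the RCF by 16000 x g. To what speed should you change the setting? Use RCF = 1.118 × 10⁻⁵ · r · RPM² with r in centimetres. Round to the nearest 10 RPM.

≈ 12760 RPM

r = 173 mm = 17.3 cm
Current RCF = 1.118 × 10⁻⁵ × 17.3 × (8954)² = 1.118 × 10⁻⁵ × 17.3 × 80,174,116 ≈ 15,506.8 × g
Target RCF = 15,506.8 + 16,000 = 31,506.8 × g
N² = 31,506.8 / (19.3414 × 10⁻⁵) = 162,898,239
N ≈ √162,898,239 ≈ 12,763.2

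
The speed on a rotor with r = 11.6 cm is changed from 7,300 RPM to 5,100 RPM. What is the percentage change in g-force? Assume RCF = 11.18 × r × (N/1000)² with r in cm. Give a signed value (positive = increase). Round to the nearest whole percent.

RCF ∝ N², so the ratio is (5100/7300)² = (0.698630)² = 0.4881.
Change = 0.4881 − 1 = -0.5119 → -51.2%.

-51%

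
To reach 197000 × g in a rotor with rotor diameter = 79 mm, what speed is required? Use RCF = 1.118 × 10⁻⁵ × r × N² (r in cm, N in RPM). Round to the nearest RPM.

≈ 66790 RPM

r = 79 mm / 2 = 39.5 mm = 3.95 cm
197,000 = 1.118 × 10⁻⁵ × 3.95 × N²
N² = 197,000 / (4.4161 × 10⁻⁵) = 4,460,949,707
N ≈ √4,460,949,707 ≈ 66,790.3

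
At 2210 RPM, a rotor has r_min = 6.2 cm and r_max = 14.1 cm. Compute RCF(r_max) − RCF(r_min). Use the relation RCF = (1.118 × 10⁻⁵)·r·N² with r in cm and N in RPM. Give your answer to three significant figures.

ΔRCF = 1.118 × 10⁻⁵ × (r_max − r_min) × N² = 1.118 × 10⁻⁵ × 7.9 × 4,884,100 ≈ 431.4

≈ 431 × g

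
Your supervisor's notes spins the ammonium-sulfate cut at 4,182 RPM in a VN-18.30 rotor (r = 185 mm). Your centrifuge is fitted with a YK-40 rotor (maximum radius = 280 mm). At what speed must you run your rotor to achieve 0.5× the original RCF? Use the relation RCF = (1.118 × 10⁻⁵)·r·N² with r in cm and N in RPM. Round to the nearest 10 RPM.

Original rotor: r = 185 mm = 18.5 cm
RCF_original = 1.118 × 10⁻⁵ × 18.5 × (4182)² = 1.118 × 10⁻⁵ × 18.5 × 17,489,124 ≈ 3,617.3 × g
Target RCF = 0.5 × 3,617.3 ≈ 1,808.7 × g
Your rotor: r = 280 mm = 28.0 cm
1,808.7 = 1.118 × 10⁻⁵ × 28 × N²
N² = 1,808.7 / (31.304 × 10⁻⁵) = 5,777,856
N ≈ √5,777,856 ≈ 2,403.7

2400 RPM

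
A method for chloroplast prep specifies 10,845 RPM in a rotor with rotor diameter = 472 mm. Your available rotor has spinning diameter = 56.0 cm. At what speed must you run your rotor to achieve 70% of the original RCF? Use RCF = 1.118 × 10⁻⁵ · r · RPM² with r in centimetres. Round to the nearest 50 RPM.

8350 RPM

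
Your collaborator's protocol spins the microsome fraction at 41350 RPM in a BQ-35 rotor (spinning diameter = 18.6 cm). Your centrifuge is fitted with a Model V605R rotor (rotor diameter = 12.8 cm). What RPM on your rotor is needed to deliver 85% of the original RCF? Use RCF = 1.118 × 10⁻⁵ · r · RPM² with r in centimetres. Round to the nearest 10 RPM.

Original rotor: r = 18.6 / 2 = 9.3 cm
RCF = 1.118 × 10⁻⁵ × r × N²
RCF_original = 1.118 × 10⁻⁵ × 9.3 × (41350)² = 1.118 × 10⁻⁵ × 9.3 × 1,709,822,500 ≈ 177,777.1 × g
Target RCF = 0.85 × 177,777.1 ≈ 151,110.5 × g
Your rotor: r = 12.8 / 2 = 6.4 cm
151,110.5 = 1.118 × 10⁻⁵ × 6.4 × N²
N² = 151,110.5 / (7.1552 × 10⁻⁵) = 2,111,897,641
N ≈ √2,111,897,641 ≈ 45,955.4

45960 RPM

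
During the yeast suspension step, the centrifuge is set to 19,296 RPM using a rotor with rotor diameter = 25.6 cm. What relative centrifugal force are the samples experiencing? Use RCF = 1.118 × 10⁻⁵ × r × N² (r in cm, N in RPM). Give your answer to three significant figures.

RCF ≈ 53300 × g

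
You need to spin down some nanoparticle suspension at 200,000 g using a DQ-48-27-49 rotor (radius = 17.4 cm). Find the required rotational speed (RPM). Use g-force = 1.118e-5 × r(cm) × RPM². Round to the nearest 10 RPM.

32060 RPM

200,000 = 1.118 × 10⁻⁵ × 17.4 × N²
N² = 200,000 / (19.4532 × 10⁻⁵) = 1,028,108,486
N ≈ √1,028,108,486 ≈ 32,064.1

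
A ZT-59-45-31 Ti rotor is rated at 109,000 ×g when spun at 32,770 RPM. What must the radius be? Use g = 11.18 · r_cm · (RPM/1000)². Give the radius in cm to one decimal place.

≈ 9.1 cm

109000 = 11.18 × r × (32.77)²
r = 109000 / (11.18 × 1073.8729) = 109000 / 12005.9 ≈ 9.079 cm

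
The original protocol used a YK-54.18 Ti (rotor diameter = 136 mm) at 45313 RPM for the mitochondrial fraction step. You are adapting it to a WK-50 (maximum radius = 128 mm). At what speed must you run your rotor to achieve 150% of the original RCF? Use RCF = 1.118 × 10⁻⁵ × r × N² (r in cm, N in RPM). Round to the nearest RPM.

Original rotor: r = 136 mm / 2 = 68 mm = 6.8 cm
RCF_original = 1.118 × 10⁻⁵ × 6.8 × (45313)² = 1.118 × 10⁻⁵ × 6.8 × 2,053,267,969 ≈ 156,097.6 × g
Target RCF = 1.5 × 156,097.6 ≈ 234,146.4 × g
Your rotor: r = 128 mm = 12.8 cm
234,146.4 = 1.118 × 10⁻⁵ × 12.8 × N²
N² = 234,146.4 / (14.3104 × 10⁻⁵) = 1,636,197,451
N ≈ √1,636,197,451 ≈ 40,449.9

40450 RPM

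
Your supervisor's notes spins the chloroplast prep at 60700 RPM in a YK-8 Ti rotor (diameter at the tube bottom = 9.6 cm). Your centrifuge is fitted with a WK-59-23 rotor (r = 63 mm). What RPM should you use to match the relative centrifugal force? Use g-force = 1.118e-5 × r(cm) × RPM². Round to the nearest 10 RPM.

≈ 52980 RPM

Original rotor: r = 9.6 / 2 = 4.8 cm
RCF_original = 1.118 × 10⁻⁵ × 4.8 × (60700)² = 1.118 × 10⁻⁵ × 4.8 × 3,684,490,000 ≈ 197,724.5 × g
Your rotor: r = 63 mm = 6.3 cm
197,724.5 = 1.118 × 10⁻⁵ × 6.3 × N²
N² = 197,724.5 / (7.0434 × 10⁻⁵) = 2,807,230,883
N ≈ √2,807,230,883 ≈ 52,983.3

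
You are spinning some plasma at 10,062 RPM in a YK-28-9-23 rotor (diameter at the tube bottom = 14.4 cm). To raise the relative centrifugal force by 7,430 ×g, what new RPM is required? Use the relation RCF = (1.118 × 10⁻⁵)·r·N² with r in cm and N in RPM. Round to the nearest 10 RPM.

r = 14.4 / 2 = 7.2 cm
Current RCF = 1.118 × 10⁻⁵ × 7.2 × (10062)² = 1.118 × 10⁻⁵ × 7.2 × 101,243,844 ≈ 8,149.7 × g
Target RCF = 8,149.7 + 7,430 = 15,579.7 × g
N² = 15,579.7 / (8.0496 × 10⁻⁵) = 193,546,263
N ≈ √193,546,263 ≈ 13,912.1

N₂ ≈ 13910 RPM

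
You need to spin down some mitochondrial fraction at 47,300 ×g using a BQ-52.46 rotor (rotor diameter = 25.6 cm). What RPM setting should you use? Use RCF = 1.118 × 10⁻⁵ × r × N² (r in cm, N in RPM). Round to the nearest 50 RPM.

18200 RPM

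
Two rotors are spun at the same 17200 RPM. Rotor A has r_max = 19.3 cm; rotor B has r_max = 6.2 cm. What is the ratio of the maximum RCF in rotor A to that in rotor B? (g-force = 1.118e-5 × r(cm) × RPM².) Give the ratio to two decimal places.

At fixed N, RCF ∝ r, so RCF_A/RCF_B = r_A/r_B = 19.3 / 6.2 = 3.1129.

3.11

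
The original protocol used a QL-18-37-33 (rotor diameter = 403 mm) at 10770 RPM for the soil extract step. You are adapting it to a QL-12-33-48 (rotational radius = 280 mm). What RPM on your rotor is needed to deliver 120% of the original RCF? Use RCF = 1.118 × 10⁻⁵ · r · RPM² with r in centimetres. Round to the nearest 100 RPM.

Original rotor: r = 403 mm / 2 = 201.5 mm = 20.15 cm
RCF_original = 1.118 × 10⁻⁵ × 20.15 × (10770)² = 1.118 × 10⁻⁵ × 20.15 × 115,992,900 ≈ 26,130.5 × g
Target RCF = 1.2 × 26,130.5 ≈ 31,356.6 × g
Your rotor: r = 280 mm = 28.0 cm
31,356.6 = 1.118 × 10⁻⁵ × 28 × N²
N² = 31,356.6 / (31.304 × 10⁻⁵) = 100,168,030
N ≈ √100,168,030 ≈ 10,008.4

10000 RPM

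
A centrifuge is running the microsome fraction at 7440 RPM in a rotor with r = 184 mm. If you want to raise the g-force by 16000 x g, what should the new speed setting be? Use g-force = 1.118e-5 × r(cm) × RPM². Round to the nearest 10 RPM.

r = 184 mm = 18.4 cm
Current RCF = 1.118 × 10⁻⁵ × 18.4 × (7440)² = 1.118 × 10⁻⁵ × 18.4 × 55,353,600 ≈ 11,386.9 × g
Target RCF = 11,386.9 + 16,000 = 27,386.9 × g
N² = 27,386.9 / (20.5712 × 10⁻⁵) = 133,132,243
N ≈ √133,132,243 ≈ 11,538.3

11540 RPM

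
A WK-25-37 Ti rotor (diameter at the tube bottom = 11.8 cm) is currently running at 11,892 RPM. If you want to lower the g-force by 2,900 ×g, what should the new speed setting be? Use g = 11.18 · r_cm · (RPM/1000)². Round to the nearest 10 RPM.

≈ 9870 RPM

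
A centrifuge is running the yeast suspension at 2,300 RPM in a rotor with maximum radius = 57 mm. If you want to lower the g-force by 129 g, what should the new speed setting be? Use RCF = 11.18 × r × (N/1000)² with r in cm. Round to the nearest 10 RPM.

≈ 1810 RPM

r = 57 mm = 5.7 cm
Current RCF = 11.18 × 5.7 × (2.3)² = 11.18 × 5.7 × 5.29 ≈ 337.1 × g
Target RCF = 337.1 − 129 = 208.1 × g
(N/1000)² = 208.1 / 63.726 = 3.265543
N = 1000 × √3.265543 ≈ 1,807.1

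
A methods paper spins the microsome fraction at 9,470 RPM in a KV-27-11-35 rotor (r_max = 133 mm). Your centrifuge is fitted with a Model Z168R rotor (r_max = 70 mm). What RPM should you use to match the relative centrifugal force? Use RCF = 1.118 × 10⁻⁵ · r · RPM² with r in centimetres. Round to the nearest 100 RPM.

Original rotor: r = 133 mm = 13.3 cm
RCF = 1.118 × 10⁻⁵ × r × N²
RCF_original = 1.118 × 10⁻⁵ × 13.3 × (9470)² = 1.118 × 10⁻⁵ × 13.3 × 89,680,900 ≈ 13,335 × g
Your rotor: r = 70 mm = 7.0 cm
13,335 = 1.118 × 10⁻⁵ × 7 × N²
N² = 13,335 / (7.826 × 10⁻⁵) = 170,393,560
N ≈ √170,393,560 ≈ 13,053.5

≈ 13100 RPM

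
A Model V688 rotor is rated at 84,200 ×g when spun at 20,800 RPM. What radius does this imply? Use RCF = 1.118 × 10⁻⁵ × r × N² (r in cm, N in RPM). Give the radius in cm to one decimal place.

r ≈ 17.4 cm

84200 = 1.118 × 10⁻⁵ × r × (20800)²
r = 84200 / (1.118 × 10⁻⁵ × 432,640,000) = 84200 / 4836.915 ≈ 17.408 cm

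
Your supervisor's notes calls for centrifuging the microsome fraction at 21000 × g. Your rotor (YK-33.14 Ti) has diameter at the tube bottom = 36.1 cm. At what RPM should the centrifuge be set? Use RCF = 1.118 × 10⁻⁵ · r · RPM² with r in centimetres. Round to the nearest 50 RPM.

10200 RPM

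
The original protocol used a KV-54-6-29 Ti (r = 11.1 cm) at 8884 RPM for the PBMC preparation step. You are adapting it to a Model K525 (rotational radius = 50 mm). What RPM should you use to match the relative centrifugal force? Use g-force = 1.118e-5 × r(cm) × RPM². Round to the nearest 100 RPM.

13200 RPM

RCF = 1.118 × 10⁻⁵ × r × N²
RCF_original = 1.118 × 10⁻⁵ × 11.1 × (8884)² = 1.118 × 10⁻⁵ × 11.1 × 78,925,456 ≈ 9,794.5 × g
Your rotor: r = 50 mm = 5.0 cm
9,794.5 = 1.118 × 10⁻⁵ × 5 × N²
N² = 9,794.5 / (5.59 × 10⁻⁵) = 175,214,669
N ≈ √175,214,669 ≈ 13,236.9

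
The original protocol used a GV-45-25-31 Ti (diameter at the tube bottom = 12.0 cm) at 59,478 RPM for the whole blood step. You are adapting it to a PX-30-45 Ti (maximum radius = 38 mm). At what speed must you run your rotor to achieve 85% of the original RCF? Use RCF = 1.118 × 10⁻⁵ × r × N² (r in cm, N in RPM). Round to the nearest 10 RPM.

Original rotor: r = 12.0 / 2 = 6 cm
RCF_original = 1.118 × 10⁻⁵ × 6 × (59478)² = 1.118 × 10⁻⁵ × 6 × 3,537,632,484 ≈ 237,304.4 × g
Target RCF = 0.85 × 237,304.4 ≈ 201,708.7 × g
Your rotor: r = 38 mm = 3.8 cm
201,708.7 = 1.118 × 10⁻⁵ × 3.8 × N²
N² = 201,708.7 / (4.2484 × 10⁻⁵) = 4,747,874,494
N ≈ √4,747,874,494 ≈ 68,904.8

≈ 68900 RPM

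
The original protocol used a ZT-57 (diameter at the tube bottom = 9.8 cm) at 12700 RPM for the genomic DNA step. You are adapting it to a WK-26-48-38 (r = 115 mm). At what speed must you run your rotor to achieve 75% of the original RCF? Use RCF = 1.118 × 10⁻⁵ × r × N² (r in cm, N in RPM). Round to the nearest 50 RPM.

Original rotor: r = 9.8 / 2 = 4.9 cm
RCF = 1.118 × 10⁻⁵ × r × N²
RCF_original = 1.118 × 10⁻⁵ × 4.9 × (12700)² = 1.118 × 10⁻⁵ × 4.9 × 161,290,000 ≈ 8,835.8 × g
Target RCF = 0.75 × 8,835.8 ≈ 6,626.8 × g
Your rotor: r = 115 mm = 11.5 cm
6,626.8 = 1.118 × 10⁻⁵ × 11.5 × N²
N² = 6,626.8 / (12.857 × 10⁻⁵) = 51,542,350
N ≈ √51,542,350 ≈ 7,179.3

7200 RPM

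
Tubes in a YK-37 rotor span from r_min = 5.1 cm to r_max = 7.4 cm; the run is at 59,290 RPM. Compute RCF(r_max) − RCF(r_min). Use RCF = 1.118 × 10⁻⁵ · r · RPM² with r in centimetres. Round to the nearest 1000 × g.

RCF_max = 1.118 × 10⁻⁵ × 7.4 × (59290)² = 1.118 × 10⁻⁵ × 7.4 × 3,515,304,100 ≈ 290,828.1 × g
RCF_min = 1.118 × 10⁻⁵ × 5.1 × (59290)² = 1.118 × 10⁻⁵ × 5.1 × 3,515,304,100 ≈ 200,435.6 × g
ΔRCF = 290,828.1 − 200,435.6 = 90,392.5

≈ 90000 x g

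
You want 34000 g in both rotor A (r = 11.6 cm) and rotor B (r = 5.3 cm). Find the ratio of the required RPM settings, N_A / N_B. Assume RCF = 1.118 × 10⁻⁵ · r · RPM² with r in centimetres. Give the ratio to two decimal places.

0.68

At fixed RCF, N ∝ 1/√r, so N_A/N_B = √(r_B/r_A) = √(5.3/11.6) = √0.456897 = 0.6759.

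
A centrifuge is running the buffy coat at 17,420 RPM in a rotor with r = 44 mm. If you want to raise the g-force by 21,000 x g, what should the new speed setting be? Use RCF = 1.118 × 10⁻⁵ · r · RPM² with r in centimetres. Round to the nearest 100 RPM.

N₂ ≈ 27000 RPM

r = 44 mm = 4.4 cm
Current RCF = 1.118 × 10⁻⁵ × 4.4 × (17420)² = 1.118 × 10⁻⁵ × 4.4 × 303,456,400 ≈ 14,927.6 × g
Target RCF = 14,927.6 + 21,000 = 35,927.6 × g
N² = 35,927.6 / (4.9192 × 10⁻⁵) = 730,354,529
N ≈ √730,354,529 ≈ 27,025.1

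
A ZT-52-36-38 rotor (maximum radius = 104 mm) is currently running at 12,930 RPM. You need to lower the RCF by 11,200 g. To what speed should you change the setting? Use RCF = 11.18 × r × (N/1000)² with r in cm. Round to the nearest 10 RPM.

r = 104 mm = 10.4 cm
Current RCF = 11.18 × 10.4 × (12.93)² = 11.18 × 10.4 × 167.1849 ≈ 19,438.9 × g
Target RCF = 19,438.9 − 11,200 = 8,238.9 × g
(N/1000)² = 8,238.9 / 116.272 = 70.85885
N = 1000 × √70.85885 ≈ 8,417.8

8420 RPM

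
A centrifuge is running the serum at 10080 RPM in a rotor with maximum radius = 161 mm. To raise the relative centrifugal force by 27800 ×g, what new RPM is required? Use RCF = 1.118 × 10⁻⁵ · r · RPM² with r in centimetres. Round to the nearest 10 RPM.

r = 161 mm = 16.1 cm
Current RCF = 1.118 × 10⁻⁵ × 16.1 × (10080)² = 1.118 × 10⁻⁵ × 16.1 × 101,606,400 ≈ 18,288.9 × g
Target RCF = 18,288.9 + 27,800 = 46,088.9 × g
N² = 46,088.9 / (17.9998 × 10⁻⁵) = 256,052,289
N ≈ √256,052,289 ≈ 16,001.6

N₂ ≈ 16000 RPM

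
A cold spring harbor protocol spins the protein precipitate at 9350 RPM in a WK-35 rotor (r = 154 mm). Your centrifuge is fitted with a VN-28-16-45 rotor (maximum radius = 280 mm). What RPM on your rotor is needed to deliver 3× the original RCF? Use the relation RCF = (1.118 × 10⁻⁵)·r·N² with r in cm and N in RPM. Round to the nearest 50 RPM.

Original rotor: r = 154 mm = 15.4 cm
RCF_original = 1.118 × 10⁻⁵ × 15.4 × (9350)² = 1.118 × 10⁻⁵ × 15.4 × 87,422,500 ≈ 15,051.7 × g
Target RCF = 3 × 15,051.7 ≈ 45,155.1 × g
Your rotor: r = 280 mm = 28.0 cm
45,155.1 = 1.118 × 10⁻⁵ × 28 × N²
N² = 45,155.1 / (31.304 × 10⁻⁵) = 144,247,061
N ≈ √144,247,061 ≈ 12,010.3

12000 RPM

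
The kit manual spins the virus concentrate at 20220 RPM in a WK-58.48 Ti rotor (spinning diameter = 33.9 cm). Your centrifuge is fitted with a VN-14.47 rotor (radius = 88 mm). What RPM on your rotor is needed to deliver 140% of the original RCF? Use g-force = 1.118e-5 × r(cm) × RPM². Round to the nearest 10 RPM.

33200 RPM

Original rotor: r = 33.9 / 2 = 16.95 cm
RCF_original = 1.118 × 10⁻⁵ × 16.95 × (20220)² = 1.118 × 10⁻⁵ × 16.95 × 408,848,400 ≈ 77,477.2 × g
Target RCF = 1.4 × 77,477.2 ≈ 108,468.1 × g
Your rotor: r = 88 mm = 8.8 cm
108,468.1 = 1.118 × 10⁻⁵ × 8.8 × N²
N² = 108,468.1 / (9.8384 × 10⁻⁵) = 1,102,497,357
N ≈ √1,102,497,357 ≈ 33,203.9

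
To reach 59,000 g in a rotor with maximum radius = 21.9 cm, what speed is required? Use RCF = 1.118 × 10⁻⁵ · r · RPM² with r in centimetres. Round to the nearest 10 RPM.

RCF = 1.118 × 10⁻⁵ × r × N²
59,000 = 1.118 × 10⁻⁵ × 21.9 × N²
N² = 59,000 / (24.4842 × 10⁻⁵) = 240,971,729
N ≈ √240,971,729 ≈ 15,523.3

15520 RPM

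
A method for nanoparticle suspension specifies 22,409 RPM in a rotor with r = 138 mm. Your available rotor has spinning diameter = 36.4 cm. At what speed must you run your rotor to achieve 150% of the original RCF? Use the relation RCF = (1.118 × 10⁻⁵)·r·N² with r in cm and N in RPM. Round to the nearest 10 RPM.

Original rotor: r = 138 mm = 13.8 cm
RCF_original = 1.118 × 10⁻⁵ × 13.8 × (22409)² = 1.118 × 10⁻⁵ × 13.8 × 502,163,281 ≈ 77,475.8 × g
Target RCF = 1.5 × 77,475.8 ≈ 116,213.7 × g
Your rotor: r = 36.4 / 2 = 18.2 cm
116,213.7 = 1.118 × 10⁻⁵ × 18.2 × N²
N² = 116,213.7 / (20.3476 × 10⁻⁵) = 571,142,051
N ≈ √571,142,051 ≈ 23,898.6

≈ 23900 RPM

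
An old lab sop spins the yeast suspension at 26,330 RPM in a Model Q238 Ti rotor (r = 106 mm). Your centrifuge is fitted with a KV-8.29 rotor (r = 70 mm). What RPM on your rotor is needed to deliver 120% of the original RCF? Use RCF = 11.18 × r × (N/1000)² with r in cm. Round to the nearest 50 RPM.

Original rotor: r = 106 mm = 10.6 cm
RCF_original = 11.18 × 10.6 × (26.33)² = 11.18 × 10.6 × 693.2689 ≈ 82,157.9 × g
Target RCF = 1.2 × 82,157.9 ≈ 98,589.5 × g
Your rotor: r = 70 mm = 7.0 cm
98,589.5 = 11.18 × 7 × (N/1000)²
(N/1000)² = 98,589.5 / 78.26 = 1259.769
N = 1000 × √1259.769 ≈ 35,493.2

35500 RPM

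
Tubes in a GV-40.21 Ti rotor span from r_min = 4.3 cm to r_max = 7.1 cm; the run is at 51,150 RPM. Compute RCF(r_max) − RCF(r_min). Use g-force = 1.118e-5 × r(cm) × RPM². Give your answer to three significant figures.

ΔRCF = 1.118 × 10⁻⁵ × (r_max − r_min) × N² = 1.118 × 10⁻⁵ × 2.8 × 2,616,322,500 ≈ 81,901.4

81900 x g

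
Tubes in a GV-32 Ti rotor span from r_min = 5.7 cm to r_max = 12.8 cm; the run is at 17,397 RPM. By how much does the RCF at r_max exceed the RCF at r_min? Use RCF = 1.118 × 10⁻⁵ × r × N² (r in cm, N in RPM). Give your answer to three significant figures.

24000 ×g

ΔRCF = 1.118 × 10⁻⁵ × (r_max − r_min) × N² = 1.118 × 10⁻⁵ × 7.1 × 302,655,609 ≈ 24,024.2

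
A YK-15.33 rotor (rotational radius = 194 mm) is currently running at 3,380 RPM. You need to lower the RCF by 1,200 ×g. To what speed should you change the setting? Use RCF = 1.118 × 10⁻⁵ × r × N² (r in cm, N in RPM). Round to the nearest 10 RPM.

2430 RPM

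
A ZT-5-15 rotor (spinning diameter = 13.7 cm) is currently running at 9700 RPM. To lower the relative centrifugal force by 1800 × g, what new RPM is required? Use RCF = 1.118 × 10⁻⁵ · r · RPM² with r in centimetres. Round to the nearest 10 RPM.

N₂ ≈ 8400 RPM

r = 13.7 / 2 = 6.85 cm
Current RCF = 1.118 × 10⁻⁵ × 6.85 × (9700)² = 1.118 × 10⁻⁵ × 6.85 × 94,090,000 ≈ 7,205.7 × g
Target RCF = 7,205.7 − 1,800 = 5,405.7 × g
N² = 5,405.7 / (7.6583 × 10⁻⁵) = 70,586,161
N ≈ √70,586,161 ≈ 8,401.6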